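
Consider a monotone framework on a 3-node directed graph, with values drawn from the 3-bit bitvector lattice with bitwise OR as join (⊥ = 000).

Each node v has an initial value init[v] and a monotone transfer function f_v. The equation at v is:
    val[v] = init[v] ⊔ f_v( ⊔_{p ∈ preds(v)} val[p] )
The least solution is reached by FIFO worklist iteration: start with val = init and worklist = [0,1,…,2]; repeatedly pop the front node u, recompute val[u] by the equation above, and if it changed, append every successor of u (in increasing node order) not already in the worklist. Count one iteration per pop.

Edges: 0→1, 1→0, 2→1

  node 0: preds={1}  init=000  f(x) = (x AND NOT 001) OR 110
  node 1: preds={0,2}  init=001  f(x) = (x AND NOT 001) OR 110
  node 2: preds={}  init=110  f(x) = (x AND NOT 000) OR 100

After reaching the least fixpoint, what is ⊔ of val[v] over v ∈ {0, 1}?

111

Trace (4 dequeues):
  [1] u=0 | in 001 | out 110 | prev 000 | push {}
  [2] u=1 | in 110 | out 111 | prev 001 | push {0}
  [3] u=2 | in 000 | out 110 | ==
  [4] u=0 | in 111 | out 110 | ==

Converged values:
  [0] 110
  [1] 111
  [2] 110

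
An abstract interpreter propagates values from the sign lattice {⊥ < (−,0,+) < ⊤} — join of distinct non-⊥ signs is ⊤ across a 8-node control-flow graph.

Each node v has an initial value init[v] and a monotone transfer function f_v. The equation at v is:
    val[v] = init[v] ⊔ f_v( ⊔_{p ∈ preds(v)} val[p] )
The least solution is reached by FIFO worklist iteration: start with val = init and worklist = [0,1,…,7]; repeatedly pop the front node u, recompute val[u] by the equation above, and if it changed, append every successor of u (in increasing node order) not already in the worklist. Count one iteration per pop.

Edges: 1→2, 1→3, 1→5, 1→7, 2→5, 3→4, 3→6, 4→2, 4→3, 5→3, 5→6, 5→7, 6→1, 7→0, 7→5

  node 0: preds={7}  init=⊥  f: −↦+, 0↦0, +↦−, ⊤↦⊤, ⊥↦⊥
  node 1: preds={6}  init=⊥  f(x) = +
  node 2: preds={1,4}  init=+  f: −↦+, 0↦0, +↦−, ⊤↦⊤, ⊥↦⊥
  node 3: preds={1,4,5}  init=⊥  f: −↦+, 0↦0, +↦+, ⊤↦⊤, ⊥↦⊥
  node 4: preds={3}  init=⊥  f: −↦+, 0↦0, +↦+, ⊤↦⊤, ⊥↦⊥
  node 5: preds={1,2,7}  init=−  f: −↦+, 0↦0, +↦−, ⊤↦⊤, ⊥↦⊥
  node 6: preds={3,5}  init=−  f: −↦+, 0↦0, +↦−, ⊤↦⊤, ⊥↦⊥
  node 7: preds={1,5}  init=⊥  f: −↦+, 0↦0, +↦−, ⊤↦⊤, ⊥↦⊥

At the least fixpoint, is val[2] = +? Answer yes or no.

Iteration log — 13 steps:
  step 1. node 0  ⊔preds=⊥  new=⊥  stable
  step 2. node 1  ⊔preds=−  new=+  old=⊥  +wl: 
  step 3. node 2  ⊔preds=+  new=⊤  old=+  +wl: 
  step 4. node 3  ⊔preds=⊤  new=⊤  old=⊥  +wl: 
  step 5. node 4  ⊔preds=⊤  new=⊤  old=⊥  +wl: 2,3
  step 6. node 5  ⊔preds=⊤  new=⊤  old=−  +wl: 
  step 7. node 6  ⊔preds=⊤  new=⊤  old=−  +wl: 1
  step 8. node 7  ⊔preds=⊤  new=⊤  old=⊥  +wl: 0,5
  step 9. node 2  ⊔preds=⊤  new=⊤  stable
  step 10. node 3  ⊔preds=⊤  new=⊤  stable
  step 11. node 1  ⊔preds=⊤  new=+  stable
  step 12. node 0  ⊔preds=⊤  new=⊤  old=⊥  +wl: 
  step 13. node 5  ⊔preds=⊤  new=⊤  stable

Least fixpoint reached:
  node 0: ⊤
  node 1: +
  node 2: ⊤
  node 3: ⊤
  node 4: ⊤
  node 5: ⊤
  node 6: ⊤
  node 7: ⊤

no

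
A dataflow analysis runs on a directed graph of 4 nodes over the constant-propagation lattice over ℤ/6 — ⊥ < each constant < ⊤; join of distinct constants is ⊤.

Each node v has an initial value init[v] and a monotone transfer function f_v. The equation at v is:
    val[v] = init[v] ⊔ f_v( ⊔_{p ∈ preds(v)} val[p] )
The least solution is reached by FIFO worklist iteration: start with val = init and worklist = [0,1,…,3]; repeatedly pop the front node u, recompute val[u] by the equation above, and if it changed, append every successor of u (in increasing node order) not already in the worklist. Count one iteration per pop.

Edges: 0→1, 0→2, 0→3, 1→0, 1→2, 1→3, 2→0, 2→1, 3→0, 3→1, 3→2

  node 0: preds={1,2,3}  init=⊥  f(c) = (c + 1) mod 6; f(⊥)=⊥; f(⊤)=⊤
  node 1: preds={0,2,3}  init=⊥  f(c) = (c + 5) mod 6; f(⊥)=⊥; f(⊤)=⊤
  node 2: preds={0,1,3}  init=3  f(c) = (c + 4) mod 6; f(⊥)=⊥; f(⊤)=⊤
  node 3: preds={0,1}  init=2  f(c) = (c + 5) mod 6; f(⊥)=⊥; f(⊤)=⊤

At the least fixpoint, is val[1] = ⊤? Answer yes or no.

Trace (7 dequeues):
  [1] u=0 | in ⊤ | out ⊤ | prev ⊥ | push {}
  [2] u=1 | in ⊤ | out ⊤ | prev ⊥ | push {0}
  [3] u=2 | in ⊤ | out ⊤ | prev 3 | push {1}
  [4] u=3 | in ⊤ | out ⊤ | prev 2 | push {2}
  [5] u=0 | in ⊤ | out ⊤ | ==
  [6] u=1 | in ⊤ | out ⊤ | ==
  [7] u=2 | in ⊤ | out ⊤ | ==

Converged values:
  [0] ⊤
  [1] ⊤
  [2] ⊤
  [3] ⊤

yes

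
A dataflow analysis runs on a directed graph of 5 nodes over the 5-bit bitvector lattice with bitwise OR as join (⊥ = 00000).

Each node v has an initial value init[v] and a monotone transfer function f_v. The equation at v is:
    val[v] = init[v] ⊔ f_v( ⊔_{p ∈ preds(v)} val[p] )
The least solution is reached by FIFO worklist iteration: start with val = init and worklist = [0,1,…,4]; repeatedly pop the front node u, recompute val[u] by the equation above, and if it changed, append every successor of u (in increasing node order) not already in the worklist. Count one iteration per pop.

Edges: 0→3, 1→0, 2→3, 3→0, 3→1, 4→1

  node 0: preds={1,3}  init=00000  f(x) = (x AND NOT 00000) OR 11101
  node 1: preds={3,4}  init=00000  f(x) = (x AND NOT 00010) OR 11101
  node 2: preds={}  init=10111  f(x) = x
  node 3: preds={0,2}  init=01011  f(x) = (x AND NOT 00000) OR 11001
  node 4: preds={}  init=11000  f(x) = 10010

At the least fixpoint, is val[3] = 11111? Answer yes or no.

Iteration log — 7 steps:
  step 1. node 0  ⊔preds=01011  new=11111  old=00000  +wl: 
  step 2. node 1  ⊔preds=11011  new=11101  old=00000  +wl: 0
  step 3. node 2  ⊔preds=00000  new=10111  stable
  step 4. node 3  ⊔preds=11111  new=11111  old=01011  +wl: 1
  step 5. node 4  ⊔preds=00000  new=11010  old=11000  +wl: 
  step 6. node 0  ⊔preds=11111  new=11111  stable
  step 7. node 1  ⊔preds=11111  new=11101  stable

Least fixpoint reached:
  node 0: 11111
  node 1: 11101
  node 2: 10111
  node 3: 11111
  node 4: 11010

yes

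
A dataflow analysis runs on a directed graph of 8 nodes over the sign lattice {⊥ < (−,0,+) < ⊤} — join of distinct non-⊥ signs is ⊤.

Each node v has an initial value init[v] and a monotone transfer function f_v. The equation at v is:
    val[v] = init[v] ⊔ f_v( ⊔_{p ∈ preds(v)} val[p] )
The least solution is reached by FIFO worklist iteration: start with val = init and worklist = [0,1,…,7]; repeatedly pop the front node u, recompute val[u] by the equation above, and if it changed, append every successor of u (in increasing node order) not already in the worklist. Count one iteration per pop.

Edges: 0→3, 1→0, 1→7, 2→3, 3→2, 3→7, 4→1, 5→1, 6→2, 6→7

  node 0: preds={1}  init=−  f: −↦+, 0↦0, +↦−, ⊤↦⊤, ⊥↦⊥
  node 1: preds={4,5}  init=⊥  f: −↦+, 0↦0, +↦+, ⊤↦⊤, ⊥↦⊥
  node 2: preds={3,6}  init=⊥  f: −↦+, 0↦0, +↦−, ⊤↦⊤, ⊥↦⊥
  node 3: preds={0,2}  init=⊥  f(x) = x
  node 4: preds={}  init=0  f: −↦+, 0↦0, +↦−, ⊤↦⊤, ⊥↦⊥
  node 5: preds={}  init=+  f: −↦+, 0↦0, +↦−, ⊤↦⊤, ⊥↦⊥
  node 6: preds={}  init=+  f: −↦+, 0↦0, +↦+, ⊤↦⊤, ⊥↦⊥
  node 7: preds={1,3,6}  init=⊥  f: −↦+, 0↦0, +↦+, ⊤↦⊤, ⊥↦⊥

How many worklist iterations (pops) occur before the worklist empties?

Trace (13 dequeues):
  [1] u=0 | in ⊥ | out − | ==
  [2] u=1 | in ⊤ | out ⊤ | prev ⊥ | push {0}
  [3] u=2 | in + | out − | prev ⊥ | push {}
  [4] u=3 | in − | out − | prev ⊥ | push {2}
  [5] u=4 | in ⊥ | out 0 | ==
  [6] u=5 | in ⊥ | out + | ==
  [7] u=6 | in ⊥ | out + | ==
  [8] u=7 | in ⊤ | out ⊤ | prev ⊥ | push {}
  [9] u=0 | in ⊤ | out ⊤ | prev − | push {3}
  [10] u=2 | in ⊤ | out ⊤ | prev − | push {}
  [11] u=3 | in ⊤ | out ⊤ | prev − | push {2,7}
  [12] u=2 | in ⊤ | out ⊤ | ==
  [13] u=7 | in ⊤ | out ⊤ | ==

Converged values:
  [0] ⊤
  [1] ⊤
  [2] ⊤
  [3] ⊤
  [4] 0
  [5] +
  [6] +
  [7] ⊤

13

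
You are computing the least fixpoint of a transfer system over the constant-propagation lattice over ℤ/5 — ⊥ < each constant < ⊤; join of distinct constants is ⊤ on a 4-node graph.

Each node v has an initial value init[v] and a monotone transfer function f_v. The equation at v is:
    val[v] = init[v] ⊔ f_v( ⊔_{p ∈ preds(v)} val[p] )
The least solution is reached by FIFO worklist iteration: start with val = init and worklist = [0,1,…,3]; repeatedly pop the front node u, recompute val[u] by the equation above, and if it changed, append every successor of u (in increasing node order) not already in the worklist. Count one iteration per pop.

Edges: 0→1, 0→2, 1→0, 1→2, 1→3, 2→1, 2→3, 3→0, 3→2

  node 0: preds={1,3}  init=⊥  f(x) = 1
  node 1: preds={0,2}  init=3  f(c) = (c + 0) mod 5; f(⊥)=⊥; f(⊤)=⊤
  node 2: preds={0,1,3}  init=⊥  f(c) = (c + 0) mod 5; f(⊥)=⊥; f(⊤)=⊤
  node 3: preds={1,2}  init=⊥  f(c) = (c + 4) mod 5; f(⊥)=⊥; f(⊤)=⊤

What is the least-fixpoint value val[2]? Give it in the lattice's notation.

⊤

Trace (7 dequeues):
  [1] u=0 | in 3 | out 1 | prev ⊥ | push {}
  [2] u=1 | in 1 | out ⊤ | prev 3 | push {0}
  [3] u=2 | in ⊤ | out ⊤ | prev ⊥ | push {1}
  [4] u=3 | in ⊤ | out ⊤ | prev ⊥ | push {2}
  [5] u=0 | in ⊤ | out 1 | ==
  [6] u=1 | in ⊤ | out ⊤ | ==
  [7] u=2 | in ⊤ | out ⊤ | ==

Converged values:
  [0] 1
  [1] ⊤
  [2] ⊤
  [3] ⊤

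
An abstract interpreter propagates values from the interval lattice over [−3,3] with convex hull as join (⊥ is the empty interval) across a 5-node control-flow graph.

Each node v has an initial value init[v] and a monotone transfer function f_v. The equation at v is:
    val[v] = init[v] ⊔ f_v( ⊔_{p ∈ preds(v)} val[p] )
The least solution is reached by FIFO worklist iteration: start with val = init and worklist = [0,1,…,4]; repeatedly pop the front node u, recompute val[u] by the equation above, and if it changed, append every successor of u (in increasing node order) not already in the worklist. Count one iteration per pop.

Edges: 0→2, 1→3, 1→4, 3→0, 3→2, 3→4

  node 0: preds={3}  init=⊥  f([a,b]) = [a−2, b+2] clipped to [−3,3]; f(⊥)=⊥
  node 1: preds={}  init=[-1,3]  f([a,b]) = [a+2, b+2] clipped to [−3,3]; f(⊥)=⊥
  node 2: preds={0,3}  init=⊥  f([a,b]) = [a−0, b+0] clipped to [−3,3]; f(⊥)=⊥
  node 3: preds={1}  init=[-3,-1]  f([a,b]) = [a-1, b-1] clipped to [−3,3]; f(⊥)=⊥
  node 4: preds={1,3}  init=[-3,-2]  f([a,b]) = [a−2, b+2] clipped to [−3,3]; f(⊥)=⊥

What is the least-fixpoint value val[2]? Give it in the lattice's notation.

[-3,3]

Iteration log — 7 steps:
  step 1. node 0  ⊔preds=[-3,-1]  new=[-3,1]  old=⊥  +wl: 
  step 2. node 1  ⊔preds=⊥  new=[-1,3]  stable
  step 3. node 2  ⊔preds=[-3,1]  new=[-3,1]  old=⊥  +wl: 
  step 4. node 3  ⊔preds=[-1,3]  new=[-3,2]  old=[-3,-1]  +wl: 0,2
  step 5. node 4  ⊔preds=[-3,3]  new=[-3,3]  old=[-3,-2]  +wl: 
  step 6. node 0  ⊔preds=[-3,2]  new=[-3,3]  old=[-3,1]  +wl: 
  step 7. node 2  ⊔preds=[-3,3]  new=[-3,3]  old=[-3,1]  +wl: 

Least fixpoint reached:
  node 0: [-3,3]
  node 1: [-1,3]
  node 2: [-3,3]
  node 3: [-3,2]
  node 4: [-3,3]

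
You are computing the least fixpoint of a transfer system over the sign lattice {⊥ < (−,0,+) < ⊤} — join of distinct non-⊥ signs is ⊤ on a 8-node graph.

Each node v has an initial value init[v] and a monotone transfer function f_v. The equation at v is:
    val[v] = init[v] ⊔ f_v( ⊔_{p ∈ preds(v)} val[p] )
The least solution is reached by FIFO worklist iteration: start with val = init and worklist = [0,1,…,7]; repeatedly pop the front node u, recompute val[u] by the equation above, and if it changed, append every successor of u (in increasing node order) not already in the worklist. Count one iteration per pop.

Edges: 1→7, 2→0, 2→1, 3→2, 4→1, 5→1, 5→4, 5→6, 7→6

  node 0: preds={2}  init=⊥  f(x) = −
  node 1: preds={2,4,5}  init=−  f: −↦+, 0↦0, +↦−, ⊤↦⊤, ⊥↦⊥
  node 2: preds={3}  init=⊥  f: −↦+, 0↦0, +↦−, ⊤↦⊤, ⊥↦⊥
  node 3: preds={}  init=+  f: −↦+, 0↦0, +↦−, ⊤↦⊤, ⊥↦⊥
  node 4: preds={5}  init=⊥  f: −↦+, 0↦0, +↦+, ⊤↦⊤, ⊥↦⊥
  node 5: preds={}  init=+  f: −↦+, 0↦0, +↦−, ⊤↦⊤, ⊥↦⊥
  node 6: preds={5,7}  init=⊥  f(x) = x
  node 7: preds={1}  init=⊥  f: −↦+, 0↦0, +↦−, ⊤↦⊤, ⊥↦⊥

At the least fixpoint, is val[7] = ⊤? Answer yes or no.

Iteration log — 13 steps:
  step 1. node 0  ⊔preds=⊥  new=−  old=⊥  +wl: 
  step 2. node 1  ⊔preds=+  new=−  stable
  step 3. node 2  ⊔preds=+  new=−  old=⊥  +wl: 0,1
  step 4. node 3  ⊔preds=⊥  new=+  stable
  step 5. node 4  ⊔preds=+  new=+  old=⊥  +wl: 
  step 6. node 5  ⊔preds=⊥  new=+  stable
  step 7. node 6  ⊔preds=+  new=+  old=⊥  +wl: 
  step 8. node 7  ⊔preds=−  new=+  old=⊥  +wl: 6
  step 9. node 0  ⊔preds=−  new=−  stable
  step 10. node 1  ⊔preds=⊤  new=⊤  old=−  +wl: 7
  step 11. node 6  ⊔preds=+  new=+  stable
  step 12. node 7  ⊔preds=⊤  new=⊤  old=+  +wl: 6
  step 13. node 6  ⊔preds=⊤  new=⊤  old=+  +wl: 

Least fixpoint reached:
  node 0: −
  node 1: ⊤
  node 2: −
  node 3: +
  node 4: +
  node 5: +
  node 6: ⊤
  node 7: ⊤

yes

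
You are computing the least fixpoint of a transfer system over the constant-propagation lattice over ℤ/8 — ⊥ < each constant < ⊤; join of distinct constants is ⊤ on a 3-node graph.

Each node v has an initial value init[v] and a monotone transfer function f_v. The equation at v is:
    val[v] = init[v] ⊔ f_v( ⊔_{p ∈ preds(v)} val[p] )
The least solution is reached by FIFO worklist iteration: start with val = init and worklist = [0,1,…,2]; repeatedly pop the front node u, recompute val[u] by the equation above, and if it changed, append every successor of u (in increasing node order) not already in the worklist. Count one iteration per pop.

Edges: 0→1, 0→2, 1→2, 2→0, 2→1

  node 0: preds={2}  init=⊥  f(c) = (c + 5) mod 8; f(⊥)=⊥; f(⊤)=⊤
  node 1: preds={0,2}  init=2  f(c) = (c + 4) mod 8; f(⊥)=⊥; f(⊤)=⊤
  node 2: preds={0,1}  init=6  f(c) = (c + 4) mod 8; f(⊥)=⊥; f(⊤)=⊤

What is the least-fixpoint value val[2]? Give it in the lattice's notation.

Trace (6 dequeues):
  [1] u=0 | in 6 | out 3 | prev ⊥ | push {}
  [2] u=1 | in ⊤ | out ⊤ | prev 2 | push {}
  [3] u=2 | in ⊤ | out ⊤ | prev 6 | push {0,1}
  [4] u=0 | in ⊤ | out ⊤ | prev 3 | push {2}
  [5] u=1 | in ⊤ | out ⊤ | ==
  [6] u=2 | in ⊤ | out ⊤ | ==

Converged values:
  [0] ⊤
  [1] ⊤
  [2] ⊤

⊤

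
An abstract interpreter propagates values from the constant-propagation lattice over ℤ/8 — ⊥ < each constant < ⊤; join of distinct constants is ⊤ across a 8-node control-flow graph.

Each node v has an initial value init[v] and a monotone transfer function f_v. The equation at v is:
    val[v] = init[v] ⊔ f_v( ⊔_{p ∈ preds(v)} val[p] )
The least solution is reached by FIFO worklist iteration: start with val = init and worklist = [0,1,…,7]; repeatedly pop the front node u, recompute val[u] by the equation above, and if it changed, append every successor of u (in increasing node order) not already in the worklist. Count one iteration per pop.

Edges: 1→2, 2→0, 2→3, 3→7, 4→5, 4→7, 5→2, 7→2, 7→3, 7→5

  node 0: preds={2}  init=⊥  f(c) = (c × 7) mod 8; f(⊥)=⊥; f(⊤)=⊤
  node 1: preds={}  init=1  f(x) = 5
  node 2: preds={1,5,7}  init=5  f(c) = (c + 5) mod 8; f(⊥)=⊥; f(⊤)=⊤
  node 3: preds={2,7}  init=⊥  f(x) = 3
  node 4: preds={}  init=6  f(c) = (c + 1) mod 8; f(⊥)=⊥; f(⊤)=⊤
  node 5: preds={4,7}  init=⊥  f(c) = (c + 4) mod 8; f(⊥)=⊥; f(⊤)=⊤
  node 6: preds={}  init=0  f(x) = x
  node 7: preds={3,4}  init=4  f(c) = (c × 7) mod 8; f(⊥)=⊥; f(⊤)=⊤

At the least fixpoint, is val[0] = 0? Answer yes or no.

no

Trace (12 dequeues):
  [1] u=0 | in 5 | out 3 | prev ⊥ | push {}
  [2] u=1 | in ⊥ | out ⊤ | prev 1 | push {}
  [3] u=2 | in ⊤ | out ⊤ | prev 5 | push {0}
  [4] u=3 | in ⊤ | out 3 | prev ⊥ | push {}
  [5] u=4 | in ⊥ | out 6 | ==
  [6] u=5 | in ⊤ | out ⊤ | prev ⊥ | push {2}
  [7] u=6 | in ⊥ | out 0 | ==
  [8] u=7 | in ⊤ | out ⊤ | prev 4 | push {3,5}
  [9] u=0 | in ⊤ | out ⊤ | prev 3 | push {}
  [10] u=2 | in ⊤ | out ⊤ | ==
  [11] u=3 | in ⊤ | out 3 | ==
  [12] u=5 | in ⊤ | out ⊤ | ==

Converged values:
  [0] ⊤
  [1] ⊤
  [2] ⊤
  [3] 3
  [4] 6
  [5] ⊤
  [6] 0
  [7] ⊤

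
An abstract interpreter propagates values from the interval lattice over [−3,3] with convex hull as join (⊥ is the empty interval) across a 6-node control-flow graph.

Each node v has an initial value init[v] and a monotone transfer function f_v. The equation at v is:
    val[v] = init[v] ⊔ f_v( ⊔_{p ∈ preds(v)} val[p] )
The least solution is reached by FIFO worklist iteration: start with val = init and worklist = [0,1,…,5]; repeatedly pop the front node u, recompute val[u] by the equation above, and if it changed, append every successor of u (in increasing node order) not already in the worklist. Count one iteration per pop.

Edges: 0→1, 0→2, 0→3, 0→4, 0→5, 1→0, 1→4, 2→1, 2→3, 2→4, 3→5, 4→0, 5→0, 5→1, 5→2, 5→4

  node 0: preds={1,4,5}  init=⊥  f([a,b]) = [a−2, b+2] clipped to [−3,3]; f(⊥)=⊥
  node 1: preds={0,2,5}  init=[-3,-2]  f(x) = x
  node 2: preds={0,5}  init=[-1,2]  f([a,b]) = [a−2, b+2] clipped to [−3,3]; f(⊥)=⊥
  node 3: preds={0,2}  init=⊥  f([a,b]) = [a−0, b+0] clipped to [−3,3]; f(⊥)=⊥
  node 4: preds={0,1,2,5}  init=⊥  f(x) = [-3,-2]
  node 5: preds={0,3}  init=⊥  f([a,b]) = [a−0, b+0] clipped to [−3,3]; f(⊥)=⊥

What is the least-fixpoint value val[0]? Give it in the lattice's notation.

[-3,3]

Iteration log — 16 steps:
  step 1. node 0  ⊔preds=[-3,-2]  new=[-3,0]  old=⊥  +wl: 
  step 2. node 1  ⊔preds=[-3,2]  new=[-3,2]  old=[-3,-2]  +wl: 0
  step 3. node 2  ⊔preds=[-3,0]  new=[-3,2]  old=[-1,2]  +wl: 1
  step 4. node 3  ⊔preds=[-3,2]  new=[-3,2]  old=⊥  +wl: 
  step 5. node 4  ⊔preds=[-3,2]  new=[-3,-2]  old=⊥  +wl: 
  step 6. node 5  ⊔preds=[-3,2]  new=[-3,2]  old=⊥  +wl: 2,4
  step 7. node 0  ⊔preds=[-3,2]  new=[-3,3]  old=[-3,0]  +wl: 3,5
  step 8. node 1  ⊔preds=[-3,3]  new=[-3,3]  old=[-3,2]  +wl: 0
  step 9. node 2  ⊔preds=[-3,3]  new=[-3,3]  old=[-3,2]  +wl: 1
  step 10. node 4  ⊔preds=[-3,3]  new=[-3,-2]  stable
  step 11. node 3  ⊔preds=[-3,3]  new=[-3,3]  old=[-3,2]  +wl: 
  step 12. node 5  ⊔preds=[-3,3]  new=[-3,3]  old=[-3,2]  +wl: 2,4
  step 13. node 0  ⊔preds=[-3,3]  new=[-3,3]  stable
  step 14. node 1  ⊔preds=[-3,3]  new=[-3,3]  stable
  step 15. node 2  ⊔preds=[-3,3]  new=[-3,3]  stable
  step 16. node 4  ⊔preds=[-3,3]  new=[-3,-2]  stable

Least fixpoint reached:
  node 0: [-3,3]
  node 1: [-3,3]
  node 2: [-3,3]
  node 3: [-3,3]
  node 4: [-3,-2]
  node 5: [-3,3]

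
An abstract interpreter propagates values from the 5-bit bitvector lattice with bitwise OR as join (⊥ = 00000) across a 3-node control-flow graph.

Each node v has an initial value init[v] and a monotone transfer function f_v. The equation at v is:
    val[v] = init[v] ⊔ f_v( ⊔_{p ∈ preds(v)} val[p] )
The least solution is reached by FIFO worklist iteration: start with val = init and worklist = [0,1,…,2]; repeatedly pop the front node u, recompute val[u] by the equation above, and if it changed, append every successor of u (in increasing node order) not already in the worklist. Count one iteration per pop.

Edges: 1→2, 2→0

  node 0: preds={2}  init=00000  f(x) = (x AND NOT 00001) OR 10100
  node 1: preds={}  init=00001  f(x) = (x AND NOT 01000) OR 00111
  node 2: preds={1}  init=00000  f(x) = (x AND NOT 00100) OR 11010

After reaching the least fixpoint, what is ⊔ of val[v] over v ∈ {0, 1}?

11111

Iteration log — 4 steps:
  step 1. node 0  ⊔preds=00000  new=10100  old=00000  +wl: 
  step 2. node 1  ⊔preds=00000  new=00111  old=00001  +wl: 
  step 3. node 2  ⊔preds=00111  new=11011  old=00000  +wl: 0
  step 4. node 0  ⊔preds=11011  new=11110  old=10100  +wl: 

Least fixpoint reached:
  node 0: 11110
  node 1: 00111
  node 2: 11011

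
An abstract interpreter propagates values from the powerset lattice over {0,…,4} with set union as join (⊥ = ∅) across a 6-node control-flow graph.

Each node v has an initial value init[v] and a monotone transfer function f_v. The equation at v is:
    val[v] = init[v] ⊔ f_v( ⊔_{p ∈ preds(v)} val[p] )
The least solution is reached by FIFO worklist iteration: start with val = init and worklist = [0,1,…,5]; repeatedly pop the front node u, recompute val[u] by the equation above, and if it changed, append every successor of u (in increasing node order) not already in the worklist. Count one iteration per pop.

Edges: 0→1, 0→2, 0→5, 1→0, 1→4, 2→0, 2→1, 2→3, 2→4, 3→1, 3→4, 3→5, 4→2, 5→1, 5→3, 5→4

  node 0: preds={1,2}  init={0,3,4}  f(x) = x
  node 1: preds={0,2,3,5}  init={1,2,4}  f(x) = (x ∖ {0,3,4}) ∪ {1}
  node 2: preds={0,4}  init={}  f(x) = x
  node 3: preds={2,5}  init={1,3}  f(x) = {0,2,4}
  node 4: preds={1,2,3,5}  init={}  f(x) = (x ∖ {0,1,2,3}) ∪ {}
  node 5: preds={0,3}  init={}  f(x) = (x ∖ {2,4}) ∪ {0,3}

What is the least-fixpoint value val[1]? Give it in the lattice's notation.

{1,2,4}

Worklist (11 pops):
  #1 pop 0: in={1,2,4} → {0,1,2,3,4} (was {0,3,4}); enqueue []
  #2 pop 1: in={0,1,2,3,4} → {1,2,4} (no change)
  #3 pop 2: in={0,1,2,3,4} → {0,1,2,3,4} (was {}); enqueue [0,1]
  #4 pop 3: in={0,1,2,3,4} → {0,1,2,3,4} (was {1,3}); enqueue []
  #5 pop 4: in={0,1,2,3,4} → {4} (was {}); enqueue [2]
  #6 pop 5: in={0,1,2,3,4} → {0,1,3} (was {}); enqueue [3,4]
  #7 pop 0: in={0,1,2,3,4} → {0,1,2,3,4} (no change)
  #8 pop 1: in={0,1,2,3,4} → {1,2,4} (no change)
  #9 pop 2: in={0,1,2,3,4} → {0,1,2,3,4} (no change)
  #10 pop 3: in={0,1,2,3,4} → {0,1,2,3,4} (no change)
  #11 pop 4: in={0,1,2,3,4} → {4} (no change)

Fixpoint:
  val[0] = {0,1,2,3,4}
  val[1] = {1,2,4}
  val[2] = {0,1,2,3,4}
  val[3] = {0,1,2,3,4}
  val[4] = {4}
  val[5] = {0,1,3}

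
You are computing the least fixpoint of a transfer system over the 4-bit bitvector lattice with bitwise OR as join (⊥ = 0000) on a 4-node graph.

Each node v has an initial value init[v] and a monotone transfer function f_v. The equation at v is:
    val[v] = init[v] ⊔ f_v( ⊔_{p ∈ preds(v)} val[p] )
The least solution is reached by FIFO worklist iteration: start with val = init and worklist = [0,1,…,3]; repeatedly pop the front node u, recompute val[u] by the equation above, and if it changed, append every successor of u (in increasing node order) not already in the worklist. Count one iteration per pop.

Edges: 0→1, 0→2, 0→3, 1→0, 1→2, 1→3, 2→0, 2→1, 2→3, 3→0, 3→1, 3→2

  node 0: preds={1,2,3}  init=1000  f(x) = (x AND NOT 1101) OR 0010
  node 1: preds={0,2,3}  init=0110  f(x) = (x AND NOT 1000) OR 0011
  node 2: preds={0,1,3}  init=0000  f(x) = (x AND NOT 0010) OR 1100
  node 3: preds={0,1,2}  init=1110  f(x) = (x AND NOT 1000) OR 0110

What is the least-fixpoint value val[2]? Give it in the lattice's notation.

Iteration log — 7 steps:
  step 1. node 0  ⊔preds=1110  new=1010  old=1000  +wl: 
  step 2. node 1  ⊔preds=1110  new=0111  old=0110  +wl: 0
  step 3. node 2  ⊔preds=1111  new=1101  old=0000  +wl: 1
  step 4. node 3  ⊔preds=1111  new=1111  old=1110  +wl: 2
  step 5. node 0  ⊔preds=1111  new=1010  stable
  step 6. node 1  ⊔preds=1111  new=0111  stable
  step 7. node 2  ⊔preds=1111  new=1101  stable

Least fixpoint reached:
  node 0: 1010
  node 1: 0111
  node 2: 1101
  node 3: 1111

1101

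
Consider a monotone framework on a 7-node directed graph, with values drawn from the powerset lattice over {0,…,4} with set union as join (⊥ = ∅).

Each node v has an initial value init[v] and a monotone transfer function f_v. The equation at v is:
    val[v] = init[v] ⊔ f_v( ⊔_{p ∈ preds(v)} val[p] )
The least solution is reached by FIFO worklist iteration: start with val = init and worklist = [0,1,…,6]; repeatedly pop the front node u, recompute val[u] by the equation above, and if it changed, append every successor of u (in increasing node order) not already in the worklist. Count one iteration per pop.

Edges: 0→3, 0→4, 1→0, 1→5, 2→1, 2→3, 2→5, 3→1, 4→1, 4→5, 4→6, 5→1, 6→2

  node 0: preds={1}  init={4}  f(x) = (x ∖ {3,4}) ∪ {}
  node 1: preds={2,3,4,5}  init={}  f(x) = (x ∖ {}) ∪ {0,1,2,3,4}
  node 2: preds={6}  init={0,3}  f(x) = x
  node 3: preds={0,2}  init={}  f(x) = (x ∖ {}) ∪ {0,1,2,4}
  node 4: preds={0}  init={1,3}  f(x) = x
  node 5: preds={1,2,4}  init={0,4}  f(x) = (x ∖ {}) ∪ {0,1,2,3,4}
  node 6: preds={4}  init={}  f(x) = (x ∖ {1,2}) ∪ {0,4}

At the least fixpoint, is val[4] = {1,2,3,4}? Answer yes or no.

Iteration log — 15 steps:
  step 1. node 0  ⊔preds={}  new={4}  stable
  step 2. node 1  ⊔preds={0,1,3,4}  new={0,1,2,3,4}  old={}  +wl: 0
  step 3. node 2  ⊔preds={}  new={0,3}  stable
  step 4. node 3  ⊔preds={0,3,4}  new={0,1,2,3,4}  old={}  +wl: 1
  step 5. node 4  ⊔preds={4}  new={1,3,4}  old={1,3}  +wl: 
  step 6. node 5  ⊔preds={0,1,2,3,4}  new={0,1,2,3,4}  old={0,4}  +wl: 
  step 7. node 6  ⊔preds={1,3,4}  new={0,3,4}  old={}  +wl: 2
  step 8. node 0  ⊔preds={0,1,2,3,4}  new={0,1,2,4}  old={4}  +wl: 3,4
  step 9. node 1  ⊔preds={0,1,2,3,4}  new={0,1,2,3,4}  stable
  step 10. node 2  ⊔preds={0,3,4}  new={0,3,4}  old={0,3}  +wl: 1,5
  step 11. node 3  ⊔preds={0,1,2,3,4}  new={0,1,2,3,4}  stable
  step 12. node 4  ⊔preds={0,1,2,4}  new={0,1,2,3,4}  old={1,3,4}  +wl: 6
  step 13. node 1  ⊔preds={0,1,2,3,4}  new={0,1,2,3,4}  stable
  step 14. node 5  ⊔preds={0,1,2,3,4}  new={0,1,2,3,4}  stable
  step 15. node 6  ⊔preds={0,1,2,3,4}  new={0,3,4}  stable

Least fixpoint reached:
  node 0: {0,1,2,4}
  node 1: {0,1,2,3,4}
  node 2: {0,3,4}
  node 3: {0,1,2,3,4}
  node 4: {0,1,2,3,4}
  node 5: {0,1,2,3,4}
  node 6: {0,3,4}

no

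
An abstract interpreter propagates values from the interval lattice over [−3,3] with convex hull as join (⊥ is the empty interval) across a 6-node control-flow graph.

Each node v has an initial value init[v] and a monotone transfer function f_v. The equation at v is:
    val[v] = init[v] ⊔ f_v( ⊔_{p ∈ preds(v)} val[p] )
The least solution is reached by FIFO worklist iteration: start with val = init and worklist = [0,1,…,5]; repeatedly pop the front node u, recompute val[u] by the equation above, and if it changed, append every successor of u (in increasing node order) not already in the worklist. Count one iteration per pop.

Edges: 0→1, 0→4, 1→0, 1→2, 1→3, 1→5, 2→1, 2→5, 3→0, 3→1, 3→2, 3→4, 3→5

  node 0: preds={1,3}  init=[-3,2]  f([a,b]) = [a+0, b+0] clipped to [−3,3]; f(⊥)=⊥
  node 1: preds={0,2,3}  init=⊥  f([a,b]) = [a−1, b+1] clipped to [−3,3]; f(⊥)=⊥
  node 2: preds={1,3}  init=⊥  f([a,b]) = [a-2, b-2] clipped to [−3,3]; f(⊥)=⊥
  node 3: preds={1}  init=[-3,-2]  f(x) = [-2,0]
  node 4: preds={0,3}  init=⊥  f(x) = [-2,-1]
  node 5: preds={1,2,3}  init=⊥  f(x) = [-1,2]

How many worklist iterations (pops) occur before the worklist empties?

Trace (10 dequeues):
  [1] u=0 | in [-3,-2] | out [-3,2] | ==
  [2] u=1 | in [-3,2] | out [-3,3] | prev ⊥ | push {0}
  [3] u=2 | in [-3,3] | out [-3,1] | prev ⊥ | push {1}
  [4] u=3 | in [-3,3] | out [-3,0] | prev [-3,-2] | push {2}
  [5] u=4 | in [-3,2] | out [-2,-1] | prev ⊥ | push {}
  [6] u=5 | in [-3,3] | out [-1,2] | prev ⊥ | push {}
  [7] u=0 | in [-3,3] | out [-3,3] | prev [-3,2] | push {4}
  [8] u=1 | in [-3,3] | out [-3,3] | ==
  [9] u=2 | in [-3,3] | out [-3,1] | ==
  [10] u=4 | in [-3,3] | out [-2,-1] | ==

Converged values:
  [0] [-3,3]
  [1] [-3,3]
  [2] [-3,1]
  [3] [-3,0]
  [4] [-2,-1]
  [5] [-1,2]

10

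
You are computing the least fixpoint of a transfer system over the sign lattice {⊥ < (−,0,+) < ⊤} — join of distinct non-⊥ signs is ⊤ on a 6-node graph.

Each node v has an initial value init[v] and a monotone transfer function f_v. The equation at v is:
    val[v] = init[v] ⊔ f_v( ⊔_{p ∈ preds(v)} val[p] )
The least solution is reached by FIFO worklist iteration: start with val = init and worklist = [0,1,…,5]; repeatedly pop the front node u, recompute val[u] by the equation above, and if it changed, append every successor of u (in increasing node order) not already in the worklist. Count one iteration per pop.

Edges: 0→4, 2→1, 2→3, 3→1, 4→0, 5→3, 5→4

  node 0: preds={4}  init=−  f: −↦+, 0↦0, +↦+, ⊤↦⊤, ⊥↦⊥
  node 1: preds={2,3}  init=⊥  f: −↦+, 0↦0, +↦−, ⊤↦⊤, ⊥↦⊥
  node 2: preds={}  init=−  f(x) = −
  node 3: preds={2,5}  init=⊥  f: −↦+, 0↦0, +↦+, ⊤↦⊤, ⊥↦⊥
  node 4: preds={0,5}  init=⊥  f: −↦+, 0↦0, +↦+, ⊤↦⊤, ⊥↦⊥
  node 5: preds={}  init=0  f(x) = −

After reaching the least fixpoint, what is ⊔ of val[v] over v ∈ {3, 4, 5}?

Worklist (10 pops):
  #1 pop 0: in=⊥ → − (no change)
  #2 pop 1: in=− → + (was ⊥); enqueue []
  #3 pop 2: in=⊥ → − (no change)
  #4 pop 3: in=⊤ → ⊤ (was ⊥); enqueue [1]
  #5 pop 4: in=⊤ → ⊤ (was ⊥); enqueue [0]
  #6 pop 5: in=⊥ → ⊤ (was 0); enqueue [3,4]
  #7 pop 1: in=⊤ → ⊤ (was +); enqueue []
  #8 pop 0: in=⊤ → ⊤ (was −); enqueue []
  #9 pop 3: in=⊤ → ⊤ (no change)
  #10 pop 4: in=⊤ → ⊤ (no change)

Fixpoint:
  val[0] = ⊤
  val[1] = ⊤
  val[2] = −
  val[3] = ⊤
  val[4] = ⊤
  val[5] = ⊤

⊤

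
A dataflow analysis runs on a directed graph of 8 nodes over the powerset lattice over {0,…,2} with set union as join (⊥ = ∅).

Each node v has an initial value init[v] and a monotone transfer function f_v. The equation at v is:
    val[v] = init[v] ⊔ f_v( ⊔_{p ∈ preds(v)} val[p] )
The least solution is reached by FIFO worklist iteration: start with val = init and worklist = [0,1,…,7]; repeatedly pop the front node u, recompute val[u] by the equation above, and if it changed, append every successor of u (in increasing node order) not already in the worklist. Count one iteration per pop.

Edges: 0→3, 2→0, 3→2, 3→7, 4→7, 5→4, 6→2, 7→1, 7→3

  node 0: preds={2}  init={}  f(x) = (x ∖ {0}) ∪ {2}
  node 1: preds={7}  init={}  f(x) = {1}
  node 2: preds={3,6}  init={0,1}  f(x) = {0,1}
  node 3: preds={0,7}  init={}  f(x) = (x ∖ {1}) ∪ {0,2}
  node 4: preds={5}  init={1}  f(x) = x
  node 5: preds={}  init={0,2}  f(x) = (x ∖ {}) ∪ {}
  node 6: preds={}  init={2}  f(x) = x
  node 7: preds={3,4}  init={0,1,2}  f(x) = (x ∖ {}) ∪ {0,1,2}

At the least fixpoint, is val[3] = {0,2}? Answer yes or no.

Trace (9 dequeues):
  [1] u=0 | in {0,1} | out {1,2} | prev {} | push {}
  [2] u=1 | in {0,1,2} | out {1} | prev {} | push {}
  [3] u=2 | in {2} | out {0,1} | ==
  [4] u=3 | in {0,1,2} | out {0,2} | prev {} | push {2}
  [5] u=4 | in {0,2} | out {0,1,2} | prev {1} | push {}
  [6] u=5 | in {} | out {0,2} | ==
  [7] u=6 | in {} | out {2} | ==
  [8] u=7 | in {0,1,2} | out {0,1,2} | ==
  [9] u=2 | in {0,2} | out {0,1} | ==

Converged values:
  [0] {1,2}
  [1] {1}
  [2] {0,1}
  [3] {0,2}
  [4] {0,1,2}
  [5] {0,2}
  [6] {2}
  [7] {0,1,2}

yes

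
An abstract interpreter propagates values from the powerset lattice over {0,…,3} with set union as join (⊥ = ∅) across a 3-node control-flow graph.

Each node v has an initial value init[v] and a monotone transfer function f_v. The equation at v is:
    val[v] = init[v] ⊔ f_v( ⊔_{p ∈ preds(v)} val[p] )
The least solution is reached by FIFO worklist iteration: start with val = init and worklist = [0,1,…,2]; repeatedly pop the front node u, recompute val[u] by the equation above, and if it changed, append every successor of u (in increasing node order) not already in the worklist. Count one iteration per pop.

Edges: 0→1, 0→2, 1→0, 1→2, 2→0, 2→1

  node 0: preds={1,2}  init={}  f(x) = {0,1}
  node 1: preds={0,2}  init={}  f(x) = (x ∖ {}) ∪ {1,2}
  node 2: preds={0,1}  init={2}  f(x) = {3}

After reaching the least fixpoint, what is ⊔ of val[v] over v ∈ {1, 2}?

{0,1,2,3}

Trace (7 dequeues):
  [1] u=0 | in {2} | out {0,1} | prev {} | push {}
  [2] u=1 | in {0,1,2} | out {0,1,2} | prev {} | push {0}
  [3] u=2 | in {0,1,2} | out {2,3} | prev {2} | push {1}
  [4] u=0 | in {0,1,2,3} | out {0,1} | ==
  [5] u=1 | in {0,1,2,3} | out {0,1,2,3} | prev {0,1,2} | push {0,2}
  [6] u=0 | in {0,1,2,3} | out {0,1} | ==
  [7] u=2 | in {0,1,2,3} | out {2,3} | ==

Converged values:
  [0] {0,1}
  [1] {0,1,2,3}
  [2] {2,3}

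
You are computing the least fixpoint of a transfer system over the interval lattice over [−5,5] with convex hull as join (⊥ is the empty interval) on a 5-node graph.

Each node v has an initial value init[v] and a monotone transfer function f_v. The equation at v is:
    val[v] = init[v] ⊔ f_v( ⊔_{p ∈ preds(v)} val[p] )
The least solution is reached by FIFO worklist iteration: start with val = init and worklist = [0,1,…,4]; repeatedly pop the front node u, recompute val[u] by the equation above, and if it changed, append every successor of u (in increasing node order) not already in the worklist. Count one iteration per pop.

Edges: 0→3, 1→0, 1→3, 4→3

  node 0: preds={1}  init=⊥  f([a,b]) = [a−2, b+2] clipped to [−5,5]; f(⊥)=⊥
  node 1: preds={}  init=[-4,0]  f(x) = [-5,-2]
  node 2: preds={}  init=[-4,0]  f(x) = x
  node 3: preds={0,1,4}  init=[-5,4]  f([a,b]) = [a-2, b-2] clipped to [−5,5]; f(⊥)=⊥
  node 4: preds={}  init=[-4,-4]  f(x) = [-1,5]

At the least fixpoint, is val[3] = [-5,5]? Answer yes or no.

no

Worklist (7 pops):
  #1 pop 0: in=[-4,0] → [-5,2] (was ⊥); enqueue []
  #2 pop 1: in=⊥ → [-5,0] (was [-4,0]); enqueue [0]
  #3 pop 2: in=⊥ → [-4,0] (no change)
  #4 pop 3: in=[-5,2] → [-5,4] (no change)
  #5 pop 4: in=⊥ → [-4,5] (was [-4,-4]); enqueue [3]
  #6 pop 0: in=[-5,0] → [-5,2] (no change)
  #7 pop 3: in=[-5,5] → [-5,4] (no change)

Fixpoint:
  val[0] = [-5,2]
  val[1] = [-5,0]
  val[2] = [-4,0]
  val[3] = [-5,4]
  val[4] = [-4,5]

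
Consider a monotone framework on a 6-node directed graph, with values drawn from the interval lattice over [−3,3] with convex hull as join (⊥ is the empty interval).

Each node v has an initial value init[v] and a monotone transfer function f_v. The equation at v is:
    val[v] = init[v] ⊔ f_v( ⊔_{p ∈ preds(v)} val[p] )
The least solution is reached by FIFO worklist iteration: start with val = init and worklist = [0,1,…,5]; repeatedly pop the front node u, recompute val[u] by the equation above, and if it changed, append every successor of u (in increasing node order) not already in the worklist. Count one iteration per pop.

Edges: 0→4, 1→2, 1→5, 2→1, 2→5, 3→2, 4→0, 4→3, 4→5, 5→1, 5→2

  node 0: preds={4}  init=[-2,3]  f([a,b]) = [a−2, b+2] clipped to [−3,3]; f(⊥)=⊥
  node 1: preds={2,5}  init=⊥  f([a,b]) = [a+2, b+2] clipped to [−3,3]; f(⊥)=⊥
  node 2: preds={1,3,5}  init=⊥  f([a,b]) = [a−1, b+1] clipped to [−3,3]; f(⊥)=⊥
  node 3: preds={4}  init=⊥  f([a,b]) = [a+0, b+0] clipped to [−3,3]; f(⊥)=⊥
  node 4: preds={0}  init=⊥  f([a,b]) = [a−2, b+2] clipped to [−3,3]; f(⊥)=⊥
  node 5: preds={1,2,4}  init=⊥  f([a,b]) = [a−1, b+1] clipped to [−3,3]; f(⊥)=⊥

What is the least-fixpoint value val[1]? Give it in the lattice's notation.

Worklist (13 pops):
  #1 pop 0: in=⊥ → [-2,3] (no change)
  #2 pop 1: in=⊥ → ⊥ (no change)
  #3 pop 2: in=⊥ → ⊥ (no change)
  #4 pop 3: in=⊥ → ⊥ (no change)
  #5 pop 4: in=[-2,3] → [-3,3] (was ⊥); enqueue [0,3]
  #6 pop 5: in=[-3,3] → [-3,3] (was ⊥); enqueue [1,2]
  #7 pop 0: in=[-3,3] → [-3,3] (was [-2,3]); enqueue [4]
  #8 pop 3: in=[-3,3] → [-3,3] (was ⊥); enqueue []
  #9 pop 1: in=[-3,3] → [-1,3] (was ⊥); enqueue [5]
  #10 pop 2: in=[-3,3] → [-3,3] (was ⊥); enqueue [1]
  #11 pop 4: in=[-3,3] → [-3,3] (no change)
  #12 pop 5: in=[-3,3] → [-3,3] (no change)
  #13 pop 1: in=[-3,3] → [-1,3] (no change)

Fixpoint:
  val[0] = [-3,3]
  val[1] = [-1,3]
  val[2] = [-3,3]
  val[3] = [-3,3]
  val[4] = [-3,3]
  val[5] = [-3,3]

[-1,3]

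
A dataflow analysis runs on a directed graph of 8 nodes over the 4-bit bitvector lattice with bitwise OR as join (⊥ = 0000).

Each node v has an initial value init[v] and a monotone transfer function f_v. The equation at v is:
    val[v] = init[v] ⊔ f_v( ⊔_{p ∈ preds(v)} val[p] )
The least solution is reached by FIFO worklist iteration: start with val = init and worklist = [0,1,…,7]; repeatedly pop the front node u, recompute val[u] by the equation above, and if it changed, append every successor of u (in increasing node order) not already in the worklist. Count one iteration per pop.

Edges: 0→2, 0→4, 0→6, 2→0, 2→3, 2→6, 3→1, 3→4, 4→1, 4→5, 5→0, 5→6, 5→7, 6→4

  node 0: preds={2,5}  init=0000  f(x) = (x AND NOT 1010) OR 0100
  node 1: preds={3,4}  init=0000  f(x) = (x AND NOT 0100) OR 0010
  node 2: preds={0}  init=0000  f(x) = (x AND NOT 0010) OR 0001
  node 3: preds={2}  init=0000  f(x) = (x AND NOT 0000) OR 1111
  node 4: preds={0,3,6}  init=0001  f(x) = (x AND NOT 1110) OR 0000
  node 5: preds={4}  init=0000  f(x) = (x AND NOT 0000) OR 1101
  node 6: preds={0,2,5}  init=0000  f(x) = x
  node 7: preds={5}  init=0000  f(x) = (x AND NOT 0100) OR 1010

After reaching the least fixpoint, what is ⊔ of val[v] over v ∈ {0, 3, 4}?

1111

Trace (13 dequeues):
  [1] u=0 | in 0000 | out 0100 | prev 0000 | push {}
  [2] u=1 | in 0001 | out 0011 | prev 0000 | push {}
  [3] u=2 | in 0100 | out 0101 | prev 0000 | push {0}
  [4] u=3 | in 0101 | out 1111 | prev 0000 | push {1}
  [5] u=4 | in 1111 | out 0001 | ==
  [6] u=5 | in 0001 | out 1101 | prev 0000 | push {}
  [7] u=6 | in 1101 | out 1101 | prev 0000 | push {4}
  [8] u=7 | in 1101 | out 1011 | prev 0000 | push {}
  [9] u=0 | in 1101 | out 0101 | prev 0100 | push {2,6}
  [10] u=1 | in 1111 | out 1011 | prev 0011 | push {}
  [11] u=4 | in 1111 | out 0001 | ==
  [12] u=2 | in 0101 | out 0101 | ==
  [13] u=6 | in 1101 | out 1101 | ==

Converged values:
  [0] 0101
  [1] 1011
  [2] 0101
  [3] 1111
  [4] 0001
  [5] 1101
  [6] 1101
  [7] 1011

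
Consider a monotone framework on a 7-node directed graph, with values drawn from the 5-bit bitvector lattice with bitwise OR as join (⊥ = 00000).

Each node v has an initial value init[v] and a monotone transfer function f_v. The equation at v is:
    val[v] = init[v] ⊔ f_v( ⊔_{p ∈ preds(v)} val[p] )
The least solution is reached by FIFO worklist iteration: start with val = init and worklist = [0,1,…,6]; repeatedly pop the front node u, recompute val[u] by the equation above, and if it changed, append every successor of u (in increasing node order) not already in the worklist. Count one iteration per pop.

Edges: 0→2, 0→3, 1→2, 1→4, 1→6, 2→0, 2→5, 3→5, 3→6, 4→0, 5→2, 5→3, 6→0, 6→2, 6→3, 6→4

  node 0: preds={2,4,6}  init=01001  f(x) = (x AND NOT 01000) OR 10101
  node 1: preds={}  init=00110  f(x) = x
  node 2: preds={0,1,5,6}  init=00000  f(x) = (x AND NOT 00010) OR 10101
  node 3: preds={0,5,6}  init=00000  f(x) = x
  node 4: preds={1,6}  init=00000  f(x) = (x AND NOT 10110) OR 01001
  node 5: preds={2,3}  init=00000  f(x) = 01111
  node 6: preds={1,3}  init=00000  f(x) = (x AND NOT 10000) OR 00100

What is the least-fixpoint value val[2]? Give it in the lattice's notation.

Iteration log — 13 steps:
  step 1. node 0  ⊔preds=00000  new=11101  old=01001  +wl: 
  step 2. node 1  ⊔preds=00000  new=00110  stable
  step 3. node 2  ⊔preds=11111  new=11101  old=00000  +wl: 0
  step 4. node 3  ⊔preds=11101  new=11101  old=00000  +wl: 
  step 5. node 4  ⊔preds=00110  new=01001  old=00000  +wl: 
  step 6. node 5  ⊔preds=11101  new=01111  old=00000  +wl: 2,3
  step 7. node 6  ⊔preds=11111  new=01111  old=00000  +wl: 4
  step 8. node 0  ⊔preds=11111  new=11111  old=11101  +wl: 
  step 9. node 2  ⊔preds=11111  new=11101  stable
  step 10. node 3  ⊔preds=11111  new=11111  old=11101  +wl: 5,6
  step 11. node 4  ⊔preds=01111  new=01001  stable
  step 12. node 5  ⊔preds=11111  new=01111  stable
  step 13. node 6  ⊔preds=11111  new=01111  stable

Least fixpoint reached:
  node 0: 11111
  node 1: 00110
  node 2: 11101
  node 3: 11111
  node 4: 01001
  node 5: 01111
  node 6: 01111

11101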